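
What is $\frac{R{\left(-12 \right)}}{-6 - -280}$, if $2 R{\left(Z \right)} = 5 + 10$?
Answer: $\frac{15}{548} \approx 0.027372$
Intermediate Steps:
$R{\left(Z \right)} = \frac{15}{2}$ ($R{\left(Z \right)} = \frac{5 + 10}{2} = \frac{1}{2} \cdot 15 = \frac{15}{2}$)
$\frac{R{\left(-12 \right)}}{-6 - -280} = \frac{15}{2 \left(-6 - -280\right)} = \frac{15}{2 \left(-6 + 280\right)} = \frac{15}{2 \cdot 274} = \frac{15}{2} \cdot \frac{1}{274} = \frac{15}{548}$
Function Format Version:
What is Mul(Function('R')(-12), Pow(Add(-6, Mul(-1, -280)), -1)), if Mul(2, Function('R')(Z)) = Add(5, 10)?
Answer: Rational(15, 548) ≈ 0.027372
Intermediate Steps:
Function('R')(Z) = Rational(15, 2) (Function('R')(Z) = Mul(Rational(1, 2), Add(5, 10)) = Mul(Rational(1, 2), 15) = Rational(15, 2))
Mul(Function('R')(-12), Pow(Add(-6, Mul(-1, -280)), -1)) = Mul(Rational(15, 2), Pow(Add(-6, Mul(-1, -280)), -1)) = Mul(Rational(15, 2), Pow(Add(-6, 280), -1)) = Mul(Rational(15, 2), Pow(274, -1)) = Mul(Rational(15, 2), Rational(1, 274)) = Rational(15, 548)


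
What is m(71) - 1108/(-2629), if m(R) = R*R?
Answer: 13253897/2629 ≈ 5041.4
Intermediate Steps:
m(R) = R²
m(71) - 1108/(-2629) = 71² - 1108/(-2629) = 5041 - 1108*(-1)/2629 = 5041 - 1*(-1108/2629) = 5041 + 1108/2629 = 13253897/2629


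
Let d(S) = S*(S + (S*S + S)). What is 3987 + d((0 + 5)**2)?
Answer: 20862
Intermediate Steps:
d(S) = S*(S**2 + 2*S) (d(S) = S*(S + (S**2 + S)) = S*(S + (S + S**2)) = S*(S**2 + 2*S))
3987 + d((0 + 5)**2) = 3987 + ((0 + 5)**2)**2*(2 + (0 + 5)**2) = 3987 + (5**2)**2*(2 + 5**2) = 3987 + 25**2*(2 + 25) = 3987 + 625*27 = 3987 + 16875 = 20862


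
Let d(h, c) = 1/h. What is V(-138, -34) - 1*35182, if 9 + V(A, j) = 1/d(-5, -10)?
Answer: -35196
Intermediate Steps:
V(A, j) = -14 (V(A, j) = -9 + 1/(1/(-5)) = -9 + 1/(-⅕) = -9 - 5 = -14)
V(-138, -34) - 1*35182 = -14 - 1*35182 = -14 - 35182 = -35196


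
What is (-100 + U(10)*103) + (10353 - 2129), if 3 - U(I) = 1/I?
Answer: 84227/10 ≈ 8422.7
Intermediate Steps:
U(I) = 3 - 1/I
(-100 + U(10)*103) + (10353 - 2129) = (-100 + (3 - 1/10)*103) + (10353 - 2129) = (-100 + (3 - 1*⅒)*103) + 8224 = (-100 + (3 - ⅒)*103) + 8224 = (-100 + (29/10)*103) + 8224 = (-100 + 2987/10) + 8224 = 1987/10 + 8224 = 84227/10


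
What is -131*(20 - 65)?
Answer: 5895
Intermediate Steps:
-131*(20 - 65) = -131*(-45) = 5895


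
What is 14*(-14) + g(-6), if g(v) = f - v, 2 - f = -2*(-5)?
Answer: -198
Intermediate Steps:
f = -8 (f = 2 - (-2)*(-5) = 2 - 1*10 = 2 - 10 = -8)
g(v) = -8 - v
14*(-14) + g(-6) = 14*(-14) + (-8 - 1*(-6)) = -196 + (-8 + 6) = -196 - 2 = -198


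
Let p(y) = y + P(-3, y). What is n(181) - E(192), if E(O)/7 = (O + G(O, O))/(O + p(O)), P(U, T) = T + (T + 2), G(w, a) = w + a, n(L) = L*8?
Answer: 79352/55 ≈ 1442.8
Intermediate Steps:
n(L) = 8*L
G(w, a) = a + w
P(U, T) = 2 + 2*T (P(U, T) = T + (2 + T) = 2 + 2*T)
p(y) = 2 + 3*y (p(y) = y + (2 + 2*y) = 2 + 3*y)
E(O) = 21*O/(2 + 4*O) (E(O) = 7*((O + (O + O))/(O + (2 + 3*O))) = 7*((O + 2*O)/(2 + 4*O)) = 7*((3*O)/(2 + 4*O)) = 7*(3*O/(2 + 4*O)) = 21*O/(2 + 4*O))
n(181) - E(192) = 8*181 - 21*192/(2*(1 + 2*192)) = 1448 - 21*192/(2*(1 + 384)) = 1448 - 21*192/(2*385) = 1448 - 1*288/55 = 1448 - 288/55 = 79352/55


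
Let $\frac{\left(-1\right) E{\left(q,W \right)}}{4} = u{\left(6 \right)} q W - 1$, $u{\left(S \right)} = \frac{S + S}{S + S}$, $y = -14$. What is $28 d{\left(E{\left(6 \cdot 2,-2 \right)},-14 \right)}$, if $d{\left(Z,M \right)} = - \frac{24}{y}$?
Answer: $48$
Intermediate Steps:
$u{\left(S \right)} = 1$ ($u{\left(S \right)} = \frac{2 S}{2 S} = 2 S \frac{1}{2 S} = 1$)
$E{\left(q,W \right)} = 4 - 4 W q$ ($E{\left(q,W \right)} = - 4 \left(1 q W - 1\right) = - 4 \left(q W - 1\right) = - 4 \left(W q - 1\right) = - 4 \left(-1 + W q\right) = 4 - 4 W q$)
$d{\left(Z,M \right)} = \frac{12}{7}$ ($d{\left(Z,M \right)} = - \frac{24}{-14} = \left(-24\right) \left(- \frac{1}{14}\right) = \frac{12}{7}$)
$28 d{\left(E{\left(6 \cdot 2,-2 \right)},-14 \right)} = 28 \cdot \frac{12}{7} = 48$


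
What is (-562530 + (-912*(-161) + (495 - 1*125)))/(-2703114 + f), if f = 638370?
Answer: 51916/258093 ≈ 0.20115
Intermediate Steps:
(-562530 + (-912*(-161) + (495 - 1*125)))/(-2703114 + f) = (-562530 + (-912*(-161) + (495 - 1*125)))/(-2703114 + 638370) = (-562530 + (146832 + (495 - 125)))/(-2064744) = (-562530 + (146832 + 370))*(-1/2064744) = (-562530 + 147202)*(-1/2064744) = -415328*(-1/2064744) = 51916/258093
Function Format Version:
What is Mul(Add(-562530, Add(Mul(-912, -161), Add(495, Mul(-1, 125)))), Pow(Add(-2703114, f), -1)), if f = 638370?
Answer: Rational(51916, 258093) ≈ 0.20115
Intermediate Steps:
Mul(Add(-562530, Add(Mul(-912, -161), Add(495, Mul(-1, 125)))), Pow(Add(-2703114, f), -1)) = Mul(Add(-562530, Add(Mul(-912, -161), Add(495, Mul(-1, 125)))), Pow(Add(-2703114, 638370), -1)) = Mul(Add(-562530, Add(146832, Add(495, -125))), Pow(-2064744, -1)) = Mul(Add(-562530, Add(146832, 370)), Rational(-1, 2064744)) = Mul(Add(-562530, 147202), Rational(-1, 2064744)) = Mul(-415328, Rational(-1, 2064744)) = Rational(51916, 258093)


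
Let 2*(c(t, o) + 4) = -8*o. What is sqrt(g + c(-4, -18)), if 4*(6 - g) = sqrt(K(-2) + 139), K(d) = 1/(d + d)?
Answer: sqrt(1184 - 2*sqrt(555))/4 ≈ 8.4294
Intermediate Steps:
K(d) = 1/(2*d)
c(t, o) = -4 - 4*o (c(t, o) = -4 + (-8*o)/2 = -4 - 4*o)
g = 6 - sqrt(555)/8 (g = 6 - sqrt((1/2)/(-2) + 139)/4 = 6 - sqrt((1/2)*(-1/2) + 139)/4 = 6 - sqrt(-1/4 + 139)/4 = 6 - sqrt(555)/8 ≈ 3.0552)
sqrt(g + c(-4, -18)) = sqrt((6 - sqrt(555)/8) + (-4 - 4*(-18))) = sqrt((6 - sqrt(555)/8) + (-4 + 72)) = sqrt((6 - sqrt(555)/8) + 68) = sqrt(74 - sqrt(555)/8)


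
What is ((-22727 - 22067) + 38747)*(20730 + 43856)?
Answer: -390551542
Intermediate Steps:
((-22727 - 22067) + 38747)*(20730 + 43856) = (-44794 + 38747)*64586 = -6047*64586 = -390551542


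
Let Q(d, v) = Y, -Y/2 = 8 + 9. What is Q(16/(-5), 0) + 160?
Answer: 126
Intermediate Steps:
Y = -34 (Y = -2*(8 + 9) = -2*17 = -34)
Q(d, v) = -34
Q(16/(-5), 0) + 160 = -34 + 160 = 126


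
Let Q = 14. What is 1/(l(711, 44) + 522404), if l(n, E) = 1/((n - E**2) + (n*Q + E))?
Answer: 8773/4583050293 ≈ 1.9142e-6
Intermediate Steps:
l(n, E) = 1/(E - E**2 + 15*n) (l(n, E) = 1/((n - E**2) + (n*14 + E)) = 1/((n - E**2) + (14*n + E)) = 1/((n - E**2) + (E + 14*n)) = 1/(E - E**2 + 15*n))
1/(l(711, 44) + 522404) = 1/(1/(44 - 1*44**2 + 15*711) + 522404) = 1/(1/(44 - 1*1936 + 10665) + 522404) = 1/(1/(44 - 1936 + 10665) + 522404) = 1/(1/8773 + 522404) = 1/(4583050293/8773) = 8773/4583050293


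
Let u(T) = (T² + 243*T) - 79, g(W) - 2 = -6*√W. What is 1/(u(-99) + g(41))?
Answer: -14333/205433413 + 6*√41/205433413 ≈ -6.9583e-5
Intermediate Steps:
g(W) = 2 - 6*√W
u(T) = -79 + T² + 243*T
1/(u(-99) + g(41)) = 1/((-79 + (-99)² + 243*(-99)) + (2 - 6*√41)) = 1/((-79 + 9801 - 24057) + (2 - 6*√41)) = 1/(-14335 + (2 - 6*√41)) = 1/(-14333 - 6*√41)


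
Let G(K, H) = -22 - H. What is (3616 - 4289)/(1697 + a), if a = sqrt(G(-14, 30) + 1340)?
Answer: -1142081/2878521 + 1346*sqrt(322)/2878521 ≈ -0.38837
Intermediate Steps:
a = 2*sqrt(322) (a = sqrt((-22 - 1*30) + 1340) = sqrt((-22 - 30) + 1340) = sqrt(-52 + 1340) = sqrt(1288) = 2*sqrt(322) ≈ 35.889)
(3616 - 4289)/(1697 + a) = (3616 - 4289)/(1697 + 2*sqrt(322)) = -673/(1697 + 2*sqrt(322))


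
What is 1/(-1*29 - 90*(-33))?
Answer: 1/2941 ≈ 0.00034002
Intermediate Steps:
1/(-1*29 - 90*(-33)) = 1/(-29 + 2970) = 1/2941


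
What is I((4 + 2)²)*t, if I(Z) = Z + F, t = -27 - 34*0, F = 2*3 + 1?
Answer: -1161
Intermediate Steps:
F = 7 (F = 6 + 1 = 7)
t = -27 (t = -27 + 0 = -27)
I(Z) = 7 + Z (I(Z) = Z + 7 = 7 + Z)
I((4 + 2)²)*t = (7 + (4 + 2)²)*(-27) = (7 + 6²)*(-27) = (7 + 36)*(-27) = 43*(-27) = -1161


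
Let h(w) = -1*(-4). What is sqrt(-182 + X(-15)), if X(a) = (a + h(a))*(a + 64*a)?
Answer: sqrt(10543) ≈ 102.68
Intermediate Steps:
h(w) = 4
X(a) = 65*a*(4 + a) (X(a) = (a + 4)*(a + 64*a) = (4 + a)*(65*a) = 65*a*(4 + a))
sqrt(-182 + X(-15)) = sqrt(-182 + 65*(-15)*(4 - 15)) = sqrt(-182 + 65*(-15)*(-11)) = sqrt(-182 + 10725) = sqrt(10543)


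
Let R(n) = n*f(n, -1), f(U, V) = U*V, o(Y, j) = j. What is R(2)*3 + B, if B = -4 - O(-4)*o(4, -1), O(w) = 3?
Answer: -13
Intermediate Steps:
R(n) = -n² (R(n) = n*(n*(-1)) = n*(-n) = -n²)
B = -1 (B = -4 - 3*(-1) = -4 - 1*(-3) = -4 + 3 = -1)
R(2)*3 + B = -1*2²*3 - 1 = -1*4*3 - 1 = -4*3 - 1 = -12 - 1 = -13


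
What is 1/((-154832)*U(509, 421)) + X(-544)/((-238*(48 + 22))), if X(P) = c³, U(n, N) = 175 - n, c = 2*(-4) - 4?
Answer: 22340403781/215388343520 ≈ 0.10372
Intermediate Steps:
c = -12 (c = -8 - 4 = -12)
X(P) = -1728 (X(P) = (-12)³ = -1728)
1/((-154832)*U(509, 421)) + X(-544)/((-238*(48 + 22))) = 1/((-154832)*(175 - 1*509)) - 1728*(-1/(238*(48 + 22))) = -1/(154832*(175 - 509)) - 1728/((-238*70)) = -1/154832/(-334) - 1728/(-16660) = -1/154832*(-1/334) - 1728*(-1/16660) = 1/51713888 + 432/4165 = 22340403781/215388343520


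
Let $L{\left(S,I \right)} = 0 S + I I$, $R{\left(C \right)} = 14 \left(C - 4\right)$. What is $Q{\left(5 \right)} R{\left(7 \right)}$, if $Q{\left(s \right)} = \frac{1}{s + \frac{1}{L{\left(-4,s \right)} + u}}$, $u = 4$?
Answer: $\frac{609}{73} \approx 8.3425$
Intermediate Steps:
$R{\left(C \right)} = -56 + 14 C$ ($R{\left(C \right)} = 14 \left(-4 + C\right) = -56 + 14 C$)
$L{\left(S,I \right)} = I^{2}$ ($L{\left(S,I \right)} = 0 + I^{2} = I^{2}$)
$Q{\left(s \right)} = \frac{1}{s + \frac{1}{4 + s^{2}}}$ ($Q{\left(s \right)} = \frac{1}{s + \frac{1}{s^{2} + 4}} = \frac{1}{s + \frac{1}{4 + s^{2}}}$)
$Q{\left(5 \right)} R{\left(7 \right)} = \frac{4 + 5^{2}}{1 + 5^{3} + 4 \cdot 5} \left(-56 + 14 \cdot 7\right) = \frac{4 + 25}{1 + 125 + 20} \left(-56 + 98\right) = \frac{1}{146} \cdot 29 \cdot 42 = \frac{29}{146} \cdot 42 = \frac{609}{73}$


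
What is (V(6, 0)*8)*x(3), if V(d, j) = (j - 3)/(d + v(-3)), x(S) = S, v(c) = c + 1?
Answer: -18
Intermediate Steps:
v(c) = 1 + c
V(d, j) = (-3 + j)/(-2 + d) (V(d, j) = (j - 3)/(d + (1 - 3)) = (-3 + j)/(d - 2) = (-3 + j)/(-2 + d))
(V(6, 0)*8)*x(3) = (((-3 + 0)/(-2 + 6))*8)*3 = ((-3/4)*8)*3 = (((¼)*(-3))*8)*3 = -¾*8*3 = -6*3 = -18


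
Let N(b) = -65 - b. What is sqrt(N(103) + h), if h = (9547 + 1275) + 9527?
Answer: 31*sqrt(21) ≈ 142.06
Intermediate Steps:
h = 20349 (h = 10822 + 9527 = 20349)
sqrt(N(103) + h) = sqrt((-65 - 1*103) + 20349) = sqrt((-65 - 103) + 20349) = sqrt(-168 + 20349) = sqrt(20181) = 31*sqrt(21)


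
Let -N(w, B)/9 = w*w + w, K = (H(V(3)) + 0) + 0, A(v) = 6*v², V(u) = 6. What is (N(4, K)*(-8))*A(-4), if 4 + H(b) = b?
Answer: 138240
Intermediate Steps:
H(b) = -4 + b
K = 2 (K = ((-4 + 6) + 0) + 0 = (2 + 0) + 0 = 2 + 0 = 2)
N(w, B) = -9*w - 9*w² (N(w, B) = -9*(w*w + w) = -9*(w² + w) = -9*(w + w²) = -9*w - 9*w²)
(N(4, K)*(-8))*A(-4) = (-9*4*(1 + 4)*(-8))*(6*(-4)²) = (-9*4*5*(-8))*(6*16) = -180*(-8)*96 = 1440*96 = 138240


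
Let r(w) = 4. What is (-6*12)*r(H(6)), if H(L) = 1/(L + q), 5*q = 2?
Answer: -288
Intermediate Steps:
q = ⅖ (q = (⅕)*2 = ⅖ ≈ 0.40000)
H(L) = 1/(⅖ + L) (H(L) = 1/(L + ⅖) = 1/(⅖ + L))
(-6*12)*r(H(6)) = -6*12*4 = -72*4 = -288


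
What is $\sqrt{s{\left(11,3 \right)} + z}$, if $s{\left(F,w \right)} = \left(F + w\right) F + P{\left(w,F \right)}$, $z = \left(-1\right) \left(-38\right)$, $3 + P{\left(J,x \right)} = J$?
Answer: $8 \sqrt{3} \approx 13.856$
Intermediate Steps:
$P{\left(J,x \right)} = -3 + J$
$z = 38$
$s{\left(F,w \right)} = -3 + w + F \left(F + w\right)$ ($s{\left(F,w \right)} = \left(F + w\right) F + \left(-3 + w\right) = F \left(F + w\right) + \left(-3 + w\right) = -3 + w + F \left(F + w\right)$)
$\sqrt{s{\left(11,3 \right)} + z} = \sqrt{\left(-3 + 3 + 11^{2} + 11 \cdot 3\right) + 38} = \sqrt{\left(-3 + 3 + 121 + 33\right) + 38} = \sqrt{154 + 38} = \sqrt{192} = 8 \sqrt{3}$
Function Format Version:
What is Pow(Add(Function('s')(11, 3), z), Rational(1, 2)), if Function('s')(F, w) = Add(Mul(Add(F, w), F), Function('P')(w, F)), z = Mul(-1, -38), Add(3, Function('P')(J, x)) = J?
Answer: Mul(8, Pow(3, Rational(1, 2))) ≈ 13.856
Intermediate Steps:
Function('P')(J, x) = Add(-3, J)
z = 38
Function('s')(F, w) = Add(-3, w, Mul(F, Add(F, w))) (Function('s')(F, w) = Add(Mul(Add(F, w), F), Add(-3, w)) = Add(Mul(F, Add(F, w)), Add(-3, w)) = Add(-3, w, Mul(F, Add(F, w))))
Pow(Add(Function('s')(11, 3), z), Rational(1, 2)) = Pow(Add(Add(-3, 3, Pow(11, 2), Mul(11, 3)), 38), Rational(1, 2)) = Pow(Add(Add(-3, 3, 121, 33), 38), Rational(1, 2)) = Pow(Add(154, 38), Rational(1, 2)) = Pow(192, Rational(1, 2)) = Mul(8, Pow(3, Rational(1, 2)))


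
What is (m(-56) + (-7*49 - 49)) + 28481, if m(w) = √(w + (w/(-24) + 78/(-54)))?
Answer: 28089 + 4*I*√31/3 ≈ 28089.0 + 7.4237*I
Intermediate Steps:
m(w) = √(-13/9 + 23*w/24) (m(w) = √(w + (w*(-1/24) + 78*(-1/54))) = √(w + (-w/24 - 13/9)) = √(w + (-13/9 - w/24)) = √(-13/9 + 23*w/24))
(m(-56) + (-7*49 - 49)) + 28481 = (√(-208 + 138*(-56))/12 + (-7*49 - 49)) + 28481 = (√(-208 - 7728)/12 + (-343 - 49)) + 28481 = (√(-7936)/12 - 392) + 28481 = ((16*I*√31)/12 - 392) + 28481 = (4*I*√31/3 - 392) + 28481 = (-392 + 4*I*√31/3) + 28481 = 28089 + 4*I*√31/3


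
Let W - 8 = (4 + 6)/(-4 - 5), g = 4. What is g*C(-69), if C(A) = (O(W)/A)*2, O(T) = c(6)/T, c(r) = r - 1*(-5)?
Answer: -132/713 ≈ -0.18513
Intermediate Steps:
c(r) = 5 + r (c(r) = r + 5 = 5 + r)
W = 62/9 (W = 8 + (4 + 6)/(-4 - 5) = 8 + 10/(-9) = 8 + 10*(-1/9) = 8 - 10/9 = 62/9 ≈ 6.8889)
O(T) = 11/T (O(T) = (5 + 6)/T = 11/T)
C(A) = 99/(31*A) (C(A) = ((11/(62/9))/A)*2 = ((11*(9/62))/A)*2 = (99/(62*A))*2 = 99/(31*A))
g*C(-69) = 4*((99/31)/(-69)) = 4*((99/31)*(-1/69)) = 4*(-33/713) = -132/713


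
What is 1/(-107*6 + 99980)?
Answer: 1/99338 ≈ 1.0067e-5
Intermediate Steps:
1/(-107*6 + 99980) = 1/(-642 + 99980) = 1/99338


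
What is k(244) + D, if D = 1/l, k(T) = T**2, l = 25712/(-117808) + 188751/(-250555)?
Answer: 106711404252463/1792415498 ≈ 59535.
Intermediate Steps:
l = -1792415498/1844836465 (l = 25712*(-1/117808) + 188751*(-1/250555) = -1607/7363 - 188751/250555 = -1792415498/1844836465 ≈ -0.97159)
D = -1844836465/1792415498 (D = 1/(-1792415498/1844836465) = -1844836465/1792415498 ≈ -1.0292)
k(244) + D = 244**2 - 1844836465/1792415498 = 59536 - 1844836465/1792415498 = 106711404252463/1792415498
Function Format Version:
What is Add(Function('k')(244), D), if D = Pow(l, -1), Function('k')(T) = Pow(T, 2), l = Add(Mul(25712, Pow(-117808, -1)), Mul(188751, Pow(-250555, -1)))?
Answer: Rational(106711404252463, 1792415498) ≈ 59535.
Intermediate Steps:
l = Rational(-1792415498, 1844836465) (l = Add(Mul(25712, Rational(-1, 117808)), Mul(188751, Rational(-1, 250555))) = Add(Rational(-1607, 7363), Rational(-188751, 250555)) = Rational(-1792415498, 1844836465) ≈ -0.97159)
D = Rational(-1844836465, 1792415498) (D = Pow(Rational(-1792415498, 1844836465), -1) = Rational(-1844836465, 1792415498) ≈ -1.0292)
Add(Function('k')(244), D) = Add(Pow(244, 2), Rational(-1844836465, 1792415498)) = Add(59536, Rational(-1844836465, 1792415498)) = Rational(106711404252463, 1792415498)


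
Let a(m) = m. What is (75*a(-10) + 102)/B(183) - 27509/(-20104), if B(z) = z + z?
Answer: -493183/1226344 ≈ -0.40216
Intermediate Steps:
B(z) = 2*z
(75*a(-10) + 102)/B(183) - 27509/(-20104) = (75*(-10) + 102)/((2*183)) - 27509/(-20104) = (-750 + 102)/366 - 27509*(-1/20104) = -648*1/366 + 27509/20104 = -108/61 + 27509/20104 = -493183/1226344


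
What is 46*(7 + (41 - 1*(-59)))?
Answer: 4922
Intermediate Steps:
46*(7 + (41 - 1*(-59))) = 46*(7 + (41 + 59)) = 46*(7 + 100) = 46*107 = 4922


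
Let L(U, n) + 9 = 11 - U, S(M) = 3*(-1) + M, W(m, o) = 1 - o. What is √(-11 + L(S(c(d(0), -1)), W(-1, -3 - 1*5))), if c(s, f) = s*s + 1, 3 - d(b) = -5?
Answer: I*√71 ≈ 8.4261*I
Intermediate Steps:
d(b) = 8 (d(b) = 3 - 1*(-5) = 3 + 5 = 8)
c(s, f) = 1 + s² (c(s, f) = s² + 1 = 1 + s²)
S(M) = -3 + M
L(U, n) = 2 - U (L(U, n) = -9 + (11 - U) = 2 - U)
√(-11 + L(S(c(d(0), -1)), W(-1, -3 - 1*5))) = √(-11 + (2 - (-3 + (1 + 8²)))) = √(-11 + (2 - (-3 + (1 + 64)))) = √(-11 + (2 - (-3 + 65))) = √(-11 + (2 - 1*62)) = √(-11 + (2 - 62)) = √(-11 - 60) = √(-71) = I*√71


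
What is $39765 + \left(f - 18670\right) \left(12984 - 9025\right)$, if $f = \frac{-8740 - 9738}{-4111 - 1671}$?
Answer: $- \frac{213535368414}{2891} \approx -7.3862 \cdot 10^{7}$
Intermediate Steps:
$f = \frac{9239}{2891}$ ($f = - \frac{18478}{-5782} = \left(-18478\right) \left(- \frac{1}{5782}\right) = \frac{9239}{2891} \approx 3.1958$)
$39765 + \left(f - 18670\right) \left(12984 - 9025\right) = 39765 + \left(\frac{9239}{2891} - 18670\right) \left(12984 - 9025\right) = 39765 - \frac{213650329029}{2891} = - \frac{213535368414}{2891}$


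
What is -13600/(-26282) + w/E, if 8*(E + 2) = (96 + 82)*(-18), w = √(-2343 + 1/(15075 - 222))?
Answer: 400/773 - 2*I*√516892985034/11956665 ≈ 0.51746 - 0.12026*I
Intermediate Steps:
w = I*√516892985034/14853 (w = √(-2343 + 1/14853) = √(-34800578/14853) = I*√516892985034/14853 ≈ 48.405*I)
E = -805/2 (E = -2 + ((96 + 82)*(-18))/8 = -2 + (178*(-18))/8 = -2 + (⅛)*(-3204) = -2 - 801/2 = -805/2 ≈ -402.50)
-13600/(-26282) + w/E = -13600/(-26282) + (I*√516892985034/14853)/(-805/2) = -13600*(-1/26282) + (I*√516892985034/14853)*(-2/805) = 400/773 - 2*I*√516892985034/11956665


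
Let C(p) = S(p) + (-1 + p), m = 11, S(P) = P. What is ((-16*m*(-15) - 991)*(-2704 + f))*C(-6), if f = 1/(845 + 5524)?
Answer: 369183190675/6369 ≈ 5.7966e+7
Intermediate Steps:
f = 1/6369 ≈ 0.00015701
C(p) = -1 + 2*p (C(p) = p + (-1 + p) = -1 + 2*p)
((-16*m*(-15) - 991)*(-2704 + f))*C(-6) = ((-16*11*(-15) - 991)*(-2704 + 1/6369))*(-1 + 2*(-6)) = ((-176*(-15) - 991)*(-17221775/6369))*(-1 - 12) = ((2640 - 991)*(-17221775/6369))*(-13) = (1649*(-17221775/6369))*(-13) = -28398706975/6369*(-13) = 369183190675/6369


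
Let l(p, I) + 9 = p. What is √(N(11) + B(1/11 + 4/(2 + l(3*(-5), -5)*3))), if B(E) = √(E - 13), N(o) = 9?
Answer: √(1334025 + 3080*I*√30030)/385 ≈ 3.0573 + 0.58891*I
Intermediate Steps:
l(p, I) = -9 + p
B(E) = √(-13 + E)
√(N(11) + B(1/11 + 4/(2 + l(3*(-5), -5)*3))) = √(9 + √(-13 + (1/11 + 4/(2 + (-9 + 3*(-5))*3)))) = √(9 + √(-13 + (1*(1/11) + 4/(2 + (-9 - 15)*3)))) = √(9 + √(-13 + (1/11 + 4/(2 - 24*3)))) = √(9 + √(-13 + (1/11 + 4/(2 - 72)))) = √(9 + √(-13 + (1/11 + 4/(-70)))) = √(9 + √(-13 + (1/11 + 4*(-1/70)))) = √(9 + √(-13 + (1/11 - 2/35))) = √(9 + √(-13 + 13/385)) = √(9 + √(-4992/385)) = √(9 + 8*I*√30030/385)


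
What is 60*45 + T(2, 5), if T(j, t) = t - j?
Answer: 2703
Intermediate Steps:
60*45 + T(2, 5) = 60*45 + (5 - 1*2) = 2700 + (5 - 2) = 2700 + 3 = 2703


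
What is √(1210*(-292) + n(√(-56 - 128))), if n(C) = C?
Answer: √(-353320 + 2*I*√46) ≈ 0.01 + 594.41*I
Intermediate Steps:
√(1210*(-292) + n(√(-56 - 128))) = √(1210*(-292) + √(-56 - 128)) = √(-353320 + √(-184)) = √(-353320 + 2*I*√46)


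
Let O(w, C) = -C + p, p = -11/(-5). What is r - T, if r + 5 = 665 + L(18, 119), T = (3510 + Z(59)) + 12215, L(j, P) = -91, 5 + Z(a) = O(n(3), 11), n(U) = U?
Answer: -75711/5 ≈ -15142.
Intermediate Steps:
p = 11/5 (p = -11*(-1/5) = 11/5 ≈ 2.2000)
O(w, C) = 11/5 - C (O(w, C) = -C + 11/5 = 11/5 - C)
Z(a) = -69/5 (Z(a) = -5 + (11/5 - 1*11) = -5 + (11/5 - 11) = -5 - 44/5 = -69/5)
T = 78556/5 (T = (3510 - 69/5) + 12215 = 17481/5 + 12215 = 78556/5 ≈ 15711.)
r = 569 (r = -5 + (665 - 91) = -5 + 574 = 569)
r - T = 569 - 1*78556/5 = 569 - 78556/5 = -75711/5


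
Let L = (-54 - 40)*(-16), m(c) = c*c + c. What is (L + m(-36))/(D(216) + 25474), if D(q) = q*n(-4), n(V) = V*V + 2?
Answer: 1382/14681 ≈ 0.094135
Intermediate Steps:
m(c) = c + c² (m(c) = c² + c = c + c²)
n(V) = 2 + V² (n(V) = V² + 2 = 2 + V²)
L = 1504 (L = -94*(-16) = 1504)
D(q) = 18*q (D(q) = q*(2 + (-4)²) = q*(2 + 16) = q*18 = 18*q)
(L + m(-36))/(D(216) + 25474) = (1504 - 36*(1 - 36))/(18*216 + 25474) = (1504 - 36*(-35))/(3888 + 25474) = (1504 + 1260)/29362 = 2764*(1/29362) = 1382/14681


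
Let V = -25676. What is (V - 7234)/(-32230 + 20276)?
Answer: 16455/5977 ≈ 2.7531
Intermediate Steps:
(V - 7234)/(-32230 + 20276) = (-25676 - 7234)/(-32230 + 20276) = -32910/(-11954) = -32910*(-1/11954) = 16455/5977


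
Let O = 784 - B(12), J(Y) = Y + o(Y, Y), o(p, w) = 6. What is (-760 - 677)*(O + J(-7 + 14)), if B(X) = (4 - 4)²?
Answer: -1145289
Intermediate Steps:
B(X) = 0 (B(X) = 0² = 0)
J(Y) = 6 + Y (J(Y) = Y + 6 = 6 + Y)
O = 784 (O = 784 - 1*0 = 784 + 0 = 784)
(-760 - 677)*(O + J(-7 + 14)) = (-760 - 677)*(784 + (6 + (-7 + 14))) = -1437*(784 + (6 + 7)) = -1437*(784 + 13) = -1437*797 = -1145289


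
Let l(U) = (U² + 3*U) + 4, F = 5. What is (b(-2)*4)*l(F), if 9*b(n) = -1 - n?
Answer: 176/9 ≈ 19.556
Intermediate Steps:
l(U) = 4 + U² + 3*U
b(n) = -⅑ - n/9 (b(n) = (-1 - n)/9 = -⅑ - n/9)
(b(-2)*4)*l(F) = ((-⅑ - ⅑*(-2))*4)*(4 + 5² + 3*5) = ((-⅑ + 2/9)*4)*(4 + 25 + 15) = ((⅑)*4)*44 = (4/9)*44 = 176/9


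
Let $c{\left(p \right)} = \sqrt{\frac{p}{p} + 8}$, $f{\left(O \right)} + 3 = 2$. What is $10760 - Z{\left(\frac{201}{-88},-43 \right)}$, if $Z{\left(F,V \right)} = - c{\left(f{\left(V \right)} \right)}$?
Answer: $10763$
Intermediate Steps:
$f{\left(O \right)} = -1$ ($f{\left(O \right)} = -3 + 2 = -1$)
$c{\left(p \right)} = 3$ ($c{\left(p \right)} = \sqrt{1 + 8} = \sqrt{9} = 3$)
$Z{\left(F,V \right)} = -3$ ($Z{\left(F,V \right)} = \left(-1\right) 3 = -3$)
$10760 - Z{\left(\frac{201}{-88},-43 \right)} = 10760 - -3 = 10760 + 3 = 10763$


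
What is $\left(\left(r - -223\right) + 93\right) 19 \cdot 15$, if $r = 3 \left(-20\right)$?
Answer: $72960$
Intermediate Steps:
$r = -60$
$\left(\left(r - -223\right) + 93\right) 19 \cdot 15 = \left(\left(-60 - -223\right) + 93\right) 19 \cdot 15 = \left(\left(-60 + 223\right) + 93\right) 285 = \left(163 + 93\right) 285 = 256 \cdot 285 = 72960$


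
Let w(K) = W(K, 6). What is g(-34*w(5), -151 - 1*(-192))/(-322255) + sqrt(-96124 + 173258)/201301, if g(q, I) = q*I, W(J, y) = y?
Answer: 8364/322255 + sqrt(77134)/201301 ≈ 0.027334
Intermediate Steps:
w(K) = 6
g(q, I) = I*q
g(-34*w(5), -151 - 1*(-192))/(-322255) + sqrt(-96124 + 173258)/201301 = ((-151 - 1*(-192))*(-34*6))/(-322255) + sqrt(-96124 + 173258)/201301 = ((-151 + 192)*(-204))*(-1/322255) + sqrt(77134)*(1/201301) = (41*(-204))*(-1/322255) + sqrt(77134)/201301 = -8364*(-1/322255) + sqrt(77134)/201301 = 8364/322255 + sqrt(77134)/201301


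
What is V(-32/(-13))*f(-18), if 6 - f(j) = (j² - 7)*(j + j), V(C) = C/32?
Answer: 11418/13 ≈ 878.31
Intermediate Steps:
V(C) = C/32 (V(C) = C*(1/32) = C/32)
f(j) = 6 - 2*j*(-7 + j²) (f(j) = 6 - (j² - 7)*(j + j) = 6 - (-7 + j²)*2*j = 6 - 2*j*(-7 + j²))
V(-32/(-13))*f(-18) = ((-32/(-13))/32)*(6 - 2*(-18)³ + 14*(-18)) = ((-32*(-1/13))/32)*(6 - 2*(-5832) - 252) = ((1/32)*(32/13))*(6 + 11664 - 252) = (1/13)*11418 = 11418/13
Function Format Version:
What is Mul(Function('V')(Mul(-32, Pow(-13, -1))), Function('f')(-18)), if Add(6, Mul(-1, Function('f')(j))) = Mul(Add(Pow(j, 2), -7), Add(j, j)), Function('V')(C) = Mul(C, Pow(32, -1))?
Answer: Rational(11418, 13) ≈ 878.31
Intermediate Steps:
Function('V')(C) = Mul(Rational(1, 32), C) (Function('V')(C) = Mul(C, Rational(1, 32)) = Mul(Rational(1, 32), C))
Function('f')(j) = Add(6, Mul(-2, j, Add(-7, Pow(j, 2)))) (Function('f')(j) = Add(6, Mul(-1, Mul(Add(Pow(j, 2), -7), Add(j, j)))) = Add(6, Mul(-1, Mul(Add(-7, Pow(j, 2)), Mul(2, j)))) = Add(6, Mul(-1, Mul(2, j, Add(-7, Pow(j, 2))))) = Add(6, Mul(-2, j, Add(-7, Pow(j, 2)))))
Mul(Function('V')(Mul(-32, Pow(-13, -1))), Function('f')(-18)) = Mul(Mul(Rational(1, 32), Mul(-32, Pow(-13, -1))), Add(6, Mul(-2, Pow(-18, 3)), Mul(14, -18))) = Mul(Mul(Rational(1, 32), Mul(-32, Rational(-1, 13))), Add(6, Mul(-2, -5832), -252)) = Mul(Mul(Rational(1, 32), Rational(32, 13)), Add(6, 11664, -252)) = Mul(Rational(1, 13), 11418) = Rational(11418, 13)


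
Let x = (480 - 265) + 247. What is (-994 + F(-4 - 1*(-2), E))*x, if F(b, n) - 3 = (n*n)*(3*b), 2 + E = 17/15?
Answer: -11498102/25 ≈ -4.5992e+5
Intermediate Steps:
E = -13/15 (E = -2 + 17/15 = -13/15 ≈ -0.86667)
F(b, n) = 3 + 3*b*n² (F(b, n) = 3 + (n*n)*(3*b) = 3 + n²*(3*b) = 3 + 3*b*n²)
x = 462 (x = 215 + 247 = 462)
(-994 + F(-4 - 1*(-2), E))*x = (-994 + (3 + 3*(-4 - 1*(-2))*(-13/15)²))*462 = (-994 + (3 + 3*(-4 + 2)*(169/225)))*462 = (-994 + (3 + 3*(-2)*(169/225)))*462 = (-994 + (3 - 338/75))*462 = (-994 - 113/75)*462 = -74663/75*462 = -11498102/25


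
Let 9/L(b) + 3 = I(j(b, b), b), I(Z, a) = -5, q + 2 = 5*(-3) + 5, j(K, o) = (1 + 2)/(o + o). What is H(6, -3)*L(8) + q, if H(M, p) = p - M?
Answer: -15/8 ≈ -1.8750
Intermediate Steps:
j(K, o) = 3/(2*o) (j(K, o) = 3/((2*o)) = 3*(1/(2*o)) = 3/(2*o))
q = -12 (q = -2 + (5*(-3) + 5) = -2 + (-15 + 5) = -2 - 10 = -12)
L(b) = -9/8 (L(b) = 9/(-3 - 5) = 9/(-8) = 9*(-⅛) = -9/8)
H(6, -3)*L(8) + q = (-3 - 1*6)*(-9/8) - 12 = (-3 - 6)*(-9/8) - 12 = -9*(-9/8) - 12 = 81/8 - 12 = -15/8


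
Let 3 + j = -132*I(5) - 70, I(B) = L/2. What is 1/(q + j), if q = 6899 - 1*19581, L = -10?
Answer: -1/12095 ≈ -8.2679e-5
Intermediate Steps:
q = -12682 (q = 6899 - 19581 = -12682)
I(B) = -5 (I(B) = -10/2 = -10*½ = -5)
j = 587 (j = -3 + (-132*(-5) - 70) = -3 + (660 - 70) = -3 + 590 = 587)
1/(q + j) = 1/(-12682 + 587) = 1/(-12095) = -1/12095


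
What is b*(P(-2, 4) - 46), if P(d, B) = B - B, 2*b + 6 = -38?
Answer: 1012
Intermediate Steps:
b = -22 (b = -3 + (½)*(-38) = -3 - 19 = -22)
P(d, B) = 0
b*(P(-2, 4) - 46) = -22*(0 - 46) = -22*(-46) = 1012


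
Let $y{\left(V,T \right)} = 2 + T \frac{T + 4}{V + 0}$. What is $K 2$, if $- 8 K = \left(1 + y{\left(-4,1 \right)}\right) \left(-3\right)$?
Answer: $\frac{21}{16} \approx 1.3125$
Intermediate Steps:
$y{\left(V,T \right)} = 2 + \frac{T \left(4 + T\right)}{V}$ ($y{\left(V,T \right)} = 2 + T \frac{4 + T}{V} = 2 + \frac{T \left(4 + T\right)}{V}$)
$K = \frac{21}{32}$ ($K = - \frac{\left(1 + \frac{1^{2} + 2 \left(-4\right) + 4 \cdot 1}{-4}\right) \left(-3\right)}{8} = - \frac{\left(1 - \frac{1 - 8 + 4}{4}\right) \left(-3\right)}{8} = - \frac{\left(1 - - \frac{3}{4}\right) \left(-3\right)}{8} = - \frac{\left(1 + \frac{3}{4}\right) \left(-3\right)}{8} = - \frac{\frac{7}{4} \left(-3\right)}{8} = \left(- \frac{1}{8}\right) \left(- \frac{21}{4}\right) = \frac{21}{32} \approx 0.65625$)
$K 2 = \frac{21}{32} \cdot 2 = \frac{21}{16}$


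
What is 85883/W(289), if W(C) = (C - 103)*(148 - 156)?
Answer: -85883/1488 ≈ -57.717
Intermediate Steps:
W(C) = 824 - 8*C (W(C) = (-103 + C)*(-8) = 824 - 8*C)
85883/W(289) = 85883/(824 - 8*289) = 85883/(824 - 2312) = 85883/(-1488) = 85883*(-1/1488) = -85883/1488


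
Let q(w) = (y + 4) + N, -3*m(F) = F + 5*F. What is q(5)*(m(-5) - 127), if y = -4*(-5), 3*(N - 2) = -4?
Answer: -2886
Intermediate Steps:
N = 2/3 (N = 2 + (1/3)*(-4) = 2 - 4/3 = 2/3 ≈ 0.66667)
m(F) = -2*F (m(F) = -(F + 5*F)/3 = -2*F)
y = 20
q(w) = 74/3 (q(w) = (20 + 4) + 2/3 = 24 + 2/3 = 74/3)
q(5)*(m(-5) - 127) = 74*(-2*(-5) - 127)/3 = 74*(10 - 127)/3 = (74/3)*(-117) = -2886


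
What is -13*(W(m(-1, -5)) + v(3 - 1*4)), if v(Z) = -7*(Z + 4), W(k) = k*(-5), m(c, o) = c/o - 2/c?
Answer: 416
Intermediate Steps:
m(c, o) = -2/c + c/o
W(k) = -5*k
v(Z) = -28 - 7*Z (v(Z) = -7*(4 + Z) = -28 - 7*Z)
-13*(W(m(-1, -5)) + v(3 - 1*4)) = -13*(-5*(-2/(-1) - 1/(-5)) + (-28 - 7*(3 - 1*4))) = -13*(-5*(-2*(-1) - 1*(-1/5)) + (-28 - 7*(3 - 4))) = -13*(-5*(2 + 1/5) + (-28 - 7*(-1))) = -13*(-5*11/5 + (-28 + 7)) = -13*(-11 - 21) = -13*(-32) = 416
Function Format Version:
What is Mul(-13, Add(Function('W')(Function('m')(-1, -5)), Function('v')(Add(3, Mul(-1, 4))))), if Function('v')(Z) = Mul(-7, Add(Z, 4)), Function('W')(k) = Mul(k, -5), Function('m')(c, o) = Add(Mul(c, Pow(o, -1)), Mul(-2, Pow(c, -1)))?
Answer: 416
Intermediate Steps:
Function('m')(c, o) = Add(Mul(-2, Pow(c, -1)), Mul(c, Pow(o, -1)))
Function('W')(k) = Mul(-5, k)
Function('v')(Z) = Add(-28, Mul(-7, Z)) (Function('v')(Z) = Mul(-7, Add(4, Z)) = Add(-28, Mul(-7, Z)))
Mul(-13, Add(Function('W')(Function('m')(-1, -5)), Function('v')(Add(3, Mul(-1, 4))))) = Mul(-13, Add(Mul(-5, Add(Mul(-2, Pow(-1, -1)), Mul(-1, Pow(-5, -1)))), Add(-28, Mul(-7, Add(3, Mul(-1, 4)))))) = Mul(-13, Add(Mul(-5, Add(Mul(-2, -1), Mul(-1, Rational(-1, 5)))), Add(-28, Mul(-7, Add(3, -4))))) = Mul(-13, Add(Mul(-5, Add(2, Rational(1, 5))), Add(-28, Mul(-7, -1)))) = Mul(-13, Add(Mul(-5, Rational(11, 5)), Add(-28, 7))) = Mul(-13, Add(-11, -21)) = Mul(-13, -32) = 416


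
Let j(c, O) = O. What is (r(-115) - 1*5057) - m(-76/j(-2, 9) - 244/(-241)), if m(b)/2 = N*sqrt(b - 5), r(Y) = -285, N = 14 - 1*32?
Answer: -5342 + 12*I*sqrt(6498565)/241 ≈ -5342.0 + 126.93*I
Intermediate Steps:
N = -18 (N = 14 - 32 = -18)
m(b) = -36*sqrt(-5 + b) (m(b) = 2*(-18*sqrt(b - 5)) = 2*(-18*sqrt(-5 + b)) = -36*sqrt(-5 + b))
(r(-115) - 1*5057) - m(-76/j(-2, 9) - 244/(-241)) = (-285 - 1*5057) - (-36)*sqrt(-5 + (-76/9 - 244/(-241))) = (-285 - 5057) - (-36)*sqrt(-5 + (-76*1/9 - 244*(-1/241))) = -5342 - (-36)*sqrt(-5 + (-76/9 + 244/241)) = -5342 - (-36)*sqrt(-5 - 16120/2169) = -5342 - (-36)*sqrt(-26965/2169) = -5342 - (-36)*I*sqrt(6498565)/723 = -5342 - (-12)*I*sqrt(6498565)/241 = -5342 + 12*I*sqrt(6498565)/241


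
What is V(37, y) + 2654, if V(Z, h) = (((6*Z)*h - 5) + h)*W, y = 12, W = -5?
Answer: -10701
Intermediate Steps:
V(Z, h) = 25 - 5*h - 30*Z*h (V(Z, h) = (((6*Z)*h - 5) + h)*(-5) = ((6*Z*h - 5) + h)*(-5) = ((-5 + 6*Z*h) + h)*(-5) = (-5 + h + 6*Z*h)*(-5) = 25 - 5*h - 30*Z*h)
V(37, y) + 2654 = (25 - 5*12 - 30*37*12) + 2654 = (25 - 60 - 13320) + 2654 = -13355 + 2654 = -10701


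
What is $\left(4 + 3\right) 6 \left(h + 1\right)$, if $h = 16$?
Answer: $714$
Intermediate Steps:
$\left(4 + 3\right) 6 \left(h + 1\right) = \left(4 + 3\right) 6 \left(16 + 1\right) = 7 \cdot 6 \cdot 17 = 42 \cdot 17 = 714$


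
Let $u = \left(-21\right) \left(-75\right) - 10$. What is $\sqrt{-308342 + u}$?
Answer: $i \sqrt{306777} \approx 553.88 i$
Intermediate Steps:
$u = 1565$ ($u = 1575 - 10 = 1565$)
$\sqrt{-308342 + u} = \sqrt{-308342 + 1565} = \sqrt{-306777} = i \sqrt{306777}$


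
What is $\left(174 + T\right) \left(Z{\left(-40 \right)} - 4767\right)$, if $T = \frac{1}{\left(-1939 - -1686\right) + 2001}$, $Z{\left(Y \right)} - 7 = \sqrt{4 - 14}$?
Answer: $- \frac{361942070}{437} + \frac{304153 i \sqrt{10}}{1748} \approx -8.2824 \cdot 10^{5} + 550.24 i$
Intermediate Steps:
$Z{\left(Y \right)} = 7 + i \sqrt{10}$ ($Z{\left(Y \right)} = 7 + \sqrt{4 - 14} = 7 + \sqrt{-10} = 7 + i \sqrt{10}$)
$T = \frac{1}{1748}$ ($T = \frac{1}{\left(-1939 + 1686\right) + 2001} = \frac{1}{-253 + 2001} = \frac{1}{1748} \approx 0.00057208$)
$\left(174 + T\right) \left(Z{\left(-40 \right)} - 4767\right) = \left(174 + \frac{1}{1748}\right) \left(\left(7 + i \sqrt{10}\right) - 4767\right) = \frac{304153 \left(-4760 + i \sqrt{10}\right)}{1748} = - \frac{361942070}{437} + \frac{304153 i \sqrt{10}}{1748}$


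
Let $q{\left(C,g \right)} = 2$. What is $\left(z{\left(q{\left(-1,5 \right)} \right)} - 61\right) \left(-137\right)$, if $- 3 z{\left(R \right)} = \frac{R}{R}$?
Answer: $\frac{25208}{3} \approx 8402.7$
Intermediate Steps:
$z{\left(R \right)} = - \frac{1}{3}$ ($z{\left(R \right)} = - \frac{R \frac{1}{R}}{3} = \left(- \frac{1}{3}\right) 1 = - \frac{1}{3}$)
$\left(z{\left(q{\left(-1,5 \right)} \right)} - 61\right) \left(-137\right) = \left(- \frac{1}{3} - 61\right) \left(-137\right) = \left(- \frac{184}{3}\right) \left(-137\right) = \frac{25208}{3}$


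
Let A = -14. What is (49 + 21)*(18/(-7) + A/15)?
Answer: -736/3 ≈ -245.33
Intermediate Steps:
(49 + 21)*(18/(-7) + A/15) = (49 + 21)*(18/(-7) - 14/15) = 70*(18*(-⅐) - 14*1/15) = 70*(-18/7 - 14/15) = 70*(-368/105) = -736/3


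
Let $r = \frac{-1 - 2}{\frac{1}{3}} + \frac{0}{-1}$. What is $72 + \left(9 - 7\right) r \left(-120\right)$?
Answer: $2232$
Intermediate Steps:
$r = -9$ ($r = - 3 \frac{1}{\frac{1}{3}} + 0 \left(-1\right) = \left(-3\right) 3 + 0 = -9 + 0 = -9$)
$72 + \left(9 - 7\right) r \left(-120\right) = 72 + \left(9 - 7\right) \left(-9\right) \left(-120\right) = 72 + 2 \left(-9\right) \left(-120\right) = 72 - -2160 = 72 + 2160 = 2232$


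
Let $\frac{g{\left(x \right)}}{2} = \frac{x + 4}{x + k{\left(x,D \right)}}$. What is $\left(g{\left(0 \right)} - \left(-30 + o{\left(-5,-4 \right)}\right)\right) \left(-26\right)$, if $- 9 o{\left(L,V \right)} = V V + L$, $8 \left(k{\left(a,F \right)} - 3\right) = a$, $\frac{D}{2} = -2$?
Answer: $- \frac{7930}{9} \approx -881.11$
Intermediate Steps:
$D = -4$ ($D = 2 \left(-2\right) = -4$)
$k{\left(a,F \right)} = 3 + \frac{a}{8}$
$o{\left(L,V \right)} = - \frac{L}{9} - \frac{V^{2}}{9}$ ($o{\left(L,V \right)} = - \frac{V V + L}{9} = - \frac{V^{2} + L}{9} = - \frac{L + V^{2}}{9} = - \frac{L}{9} - \frac{V^{2}}{9}$)
$g{\left(x \right)} = \frac{2 \left(4 + x\right)}{3 + \frac{9 x}{8}}$ ($g{\left(x \right)} = 2 \frac{x + 4}{x + \left(3 + \frac{x}{8}\right)} = 2 \frac{4 + x}{3 + \frac{9 x}{8}} = \frac{2 \left(4 + x\right)}{3 + \frac{9 x}{8}}$)
$\left(g{\left(0 \right)} - \left(-30 + o{\left(-5,-4 \right)}\right)\right) \left(-26\right) = \left(\frac{16 \left(4 + 0\right)}{3 \left(8 + 3 \cdot 0\right)} - \left(-30 - \frac{16}{9} + \frac{5}{9}\right)\right) \left(-26\right) = \left(\frac{16}{3} \frac{1}{8 + 0} \cdot 4 + \left(30 - \left(\frac{5}{9} - \frac{16}{9}\right)\right)\right) \left(-26\right) = \left(\frac{16}{3} \cdot \frac{1}{8} \cdot 4 + \left(30 - \left(\frac{5}{9} - \frac{16}{9}\right)\right)\right) \left(-26\right) = \left(\frac{16}{3} \cdot \frac{1}{8} \cdot 4 + \left(30 - - \frac{11}{9}\right)\right) \left(-26\right) = \left(\frac{8}{3} + \left(30 + \frac{11}{9}\right)\right) \left(-26\right) = \left(\frac{8}{3} + \frac{281}{9}\right) \left(-26\right) = \frac{305}{9} \left(-26\right) = - \frac{7930}{9}$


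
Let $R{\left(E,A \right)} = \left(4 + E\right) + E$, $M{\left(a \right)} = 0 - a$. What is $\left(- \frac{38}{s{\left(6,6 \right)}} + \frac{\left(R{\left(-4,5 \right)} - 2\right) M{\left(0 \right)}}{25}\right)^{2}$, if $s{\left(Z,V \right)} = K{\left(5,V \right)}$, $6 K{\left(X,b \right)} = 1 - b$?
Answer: $\frac{51984}{25} \approx 2079.4$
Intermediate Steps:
$K{\left(X,b \right)} = \frac{1}{6} - \frac{b}{6}$ ($K{\left(X,b \right)} = \frac{1 - b}{6} = \frac{1}{6} - \frac{b}{6}$)
$s{\left(Z,V \right)} = \frac{1}{6} - \frac{V}{6}$
$M{\left(a \right)} = - a$
$R{\left(E,A \right)} = 4 + 2 E$
$\left(- \frac{38}{s{\left(6,6 \right)}} + \frac{\left(R{\left(-4,5 \right)} - 2\right) M{\left(0 \right)}}{25}\right)^{2} = \left(- \frac{38}{\frac{1}{6} - 1} + \frac{\left(\left(4 + 2 \left(-4\right)\right) - 2\right) \left(\left(-1\right) 0\right)}{25}\right)^{2} = \left(- \frac{38}{\frac{1}{6} - 1} + \left(\left(4 - 8\right) - 2\right) 0 \cdot \frac{1}{25}\right)^{2} = \left(- \frac{38}{- \frac{5}{6}} + \left(-4 - 2\right) 0 \cdot \frac{1}{25}\right)^{2} = \left(\left(-38\right) \left(- \frac{6}{5}\right) + \left(-6\right) 0 \cdot \frac{1}{25}\right)^{2} = \left(\frac{228}{5} + 0 \cdot \frac{1}{25}\right)^{2} = \left(\frac{228}{5} + 0\right)^{2} = \left(\frac{228}{5}\right)^{2} = \frac{51984}{25}$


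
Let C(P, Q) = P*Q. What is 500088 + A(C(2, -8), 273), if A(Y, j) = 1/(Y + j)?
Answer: 128522617/257 ≈ 5.0009e+5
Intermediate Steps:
500088 + A(C(2, -8), 273) = 500088 + 1/(2*(-8) + 273) = 500088 + 1/(-16 + 273) = 500088 + 1/257 = 128522617/257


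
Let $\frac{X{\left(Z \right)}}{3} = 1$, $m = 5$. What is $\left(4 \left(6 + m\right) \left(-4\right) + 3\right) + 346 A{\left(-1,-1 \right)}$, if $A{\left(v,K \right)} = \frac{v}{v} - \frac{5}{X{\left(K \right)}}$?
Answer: $- \frac{1211}{3} \approx -403.67$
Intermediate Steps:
$X{\left(Z \right)} = 3$ ($X{\left(Z \right)} = 3 \cdot 1 = 3$)
$A{\left(v,K \right)} = - \frac{2}{3}$ ($A{\left(v,K \right)} = \frac{v}{v} - \frac{5}{3} = 1 - \frac{5}{3} = - \frac{2}{3}$)
$\left(4 \left(6 + m\right) \left(-4\right) + 3\right) + 346 A{\left(-1,-1 \right)} = \left(4 \left(6 + 5\right) \left(-4\right) + 3\right) + 346 \left(- \frac{2}{3}\right) = \left(4 \cdot 11 \left(-4\right) + 3\right) - \frac{692}{3} = \left(4 \left(-44\right) + 3\right) - \frac{692}{3} = \left(-176 + 3\right) - \frac{692}{3} = -173 - \frac{692}{3} = - \frac{1211}{3}$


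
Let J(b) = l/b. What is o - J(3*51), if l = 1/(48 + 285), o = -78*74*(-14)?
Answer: 4117086791/50949 ≈ 80808.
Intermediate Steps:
o = 80808 (o = -5772*(-14) = 80808)
l = 1/333 ≈ 0.0030030
J(b) = 1/(333*b)
o - J(3*51) = 80808 - 1/(333*(3*51)) = 80808 - 1/(333*153) = 80808 - 1*1/50949 = 80808 - 1/50949 = 4117086791/50949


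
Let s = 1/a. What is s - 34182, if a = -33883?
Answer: -1158188707/33883 ≈ -34182.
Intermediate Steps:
s = -1/33883 (s = 1/(-33883) = -1/33883 ≈ -2.9513e-5)
s - 34182 = -1/33883 - 34182 = -1158188707/33883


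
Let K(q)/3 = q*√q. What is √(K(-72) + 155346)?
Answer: √(155346 - 1296*I*√2) ≈ 394.15 - 2.325*I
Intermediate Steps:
K(q) = 3*q^(3/2) (K(q) = 3*(q*√q) = 3*q^(3/2))
√(K(-72) + 155346) = √(3*(-72)^(3/2) + 155346) = √(3*(-432*I*√2) + 155346) = √(-1296*I*√2 + 155346) = √(155346 - 1296*I*√2)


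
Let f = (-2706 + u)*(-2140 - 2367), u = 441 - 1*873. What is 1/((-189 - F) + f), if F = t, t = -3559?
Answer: 1/14146336 ≈ 7.0690e-8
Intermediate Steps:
u = -432 (u = 441 - 873 = -432)
f = 14142966 (f = (-2706 - 432)*(-2140 - 2367) = -3138*(-4507) = 14142966)
F = -3559
1/((-189 - F) + f) = 1/((-189 - 1*(-3559)) + 14142966) = 1/((-189 + 3559) + 14142966) = 1/(3370 + 14142966) = 1/14146336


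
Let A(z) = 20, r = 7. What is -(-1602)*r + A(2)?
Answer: 11234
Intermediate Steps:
-(-1602)*r + A(2) = -(-1602)*7 + 20 = -178*(-63) + 20 = 11214 + 20 = 11234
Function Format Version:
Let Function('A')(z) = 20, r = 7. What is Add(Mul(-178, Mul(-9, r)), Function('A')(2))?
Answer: 11234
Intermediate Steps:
Add(Mul(-178, Mul(-9, r)), Function('A')(2)) = Add(Mul(-178, Mul(-9, 7)), 20) = Add(Mul(-178, -63), 20) = Add(11214, 20) = 11234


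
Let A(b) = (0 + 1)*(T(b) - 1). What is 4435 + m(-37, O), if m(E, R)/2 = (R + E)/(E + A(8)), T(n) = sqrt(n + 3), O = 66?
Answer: 6353151/1433 - 58*sqrt(11)/1433 ≈ 4433.3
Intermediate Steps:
T(n) = sqrt(3 + n)
A(b) = -1 + sqrt(3 + b) (A(b) = (0 + 1)*(sqrt(3 + b) - 1) = 1*(-1 + sqrt(3 + b)) = -1 + sqrt(3 + b))
m(E, R) = 2*(E + R)/(-1 + E + sqrt(11)) (m(E, R) = 2*((R + E)/(E + (-1 + sqrt(3 + 8)))) = 2*((E + R)/(E + (-1 + sqrt(11)))) = 2*((E + R)/(-1 + E + sqrt(11))) = 2*(E + R)/(-1 + E + sqrt(11)))
4435 + m(-37, O) = 4435 + 2*(-37 + 66)/(-1 - 37 + sqrt(11)) = 4435 + 2*29/(-38 + sqrt(11)) = 4435 + 58/(-38 + sqrt(11))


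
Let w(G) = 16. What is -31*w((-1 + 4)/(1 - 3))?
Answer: -496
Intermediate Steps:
-31*w((-1 + 4)/(1 - 3)) = -31*16 = -496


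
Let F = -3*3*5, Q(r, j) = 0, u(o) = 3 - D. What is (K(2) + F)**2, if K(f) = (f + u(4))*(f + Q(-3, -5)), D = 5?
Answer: 2025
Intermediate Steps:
u(o) = -2 (u(o) = 3 - 1*5 = 3 - 5 = -2)
F = -45 (F = -9*5 = -45)
K(f) = f*(-2 + f) (K(f) = (f - 2)*(f + 0) = (-2 + f)*f = f*(-2 + f))
(K(2) + F)**2 = (2*(-2 + 2) - 45)**2 = (2*0 - 45)**2 = (0 - 45)**2 = (-45)**2 = 2025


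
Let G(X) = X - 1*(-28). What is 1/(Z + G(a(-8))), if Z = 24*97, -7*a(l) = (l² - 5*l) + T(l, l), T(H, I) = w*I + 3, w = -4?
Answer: 7/16353 ≈ 0.00042806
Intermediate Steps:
T(H, I) = 3 - 4*I (T(H, I) = -4*I + 3 = 3 - 4*I)
a(l) = -3/7 - l²/7 + 9*l/7 (a(l) = -((l² - 5*l) + (3 - 4*l))/7 = -(3 + l² - 9*l)/7 = -3/7 - l²/7 + 9*l/7)
Z = 2328
G(X) = 28 + X (G(X) = X + 28 = 28 + X)
1/(Z + G(a(-8))) = 1/(2328 + (28 + (-3/7 - ⅐*(-8)² + (9/7)*(-8)))) = 1/(2328 + (28 + (-3/7 - ⅐*64 - 72/7))) = 1/(2328 + (28 + (-3/7 - 64/7 - 72/7))) = 1/(2328 + (28 - 139/7)) = 1/(2328 + 57/7) = 1/(16353/7) = 7/16353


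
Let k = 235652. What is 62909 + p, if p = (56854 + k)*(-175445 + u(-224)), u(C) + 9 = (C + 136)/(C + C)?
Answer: -1436994366037/28 ≈ -5.1321e+10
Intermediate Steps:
u(C) = -9 + (136 + C)/(2*C) (u(C) = -9 + (C + 136)/(C + C) = -9 + (136 + C)/((2*C)) = -9 + (136 + C)*(1/(2*C)) = -9 + (136 + C)/(2*C))
p = -1436996127489/28 (p = (56854 + 235652)*(-175445 + (-17/2 + 68/(-224))) = 292506*(-175445 + (-17/2 + 68*(-1/224))) = 292506*(-175445 + (-17/2 - 17/56)) = 292506*(-175445 - 493/56) = 292506*(-9825413/56) = -1436996127489/28 ≈ -5.1321e+10)
62909 + p = 62909 - 1436996127489/28 = -1436994366037/28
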